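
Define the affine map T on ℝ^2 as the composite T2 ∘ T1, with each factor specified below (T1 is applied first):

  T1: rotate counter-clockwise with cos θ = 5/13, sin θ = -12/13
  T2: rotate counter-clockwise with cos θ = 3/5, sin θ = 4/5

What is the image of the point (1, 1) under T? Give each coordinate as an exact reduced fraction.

T1 rotate counter-clockwise with cos θ = 5/13, sin θ = -12/13: (1, 1) → (17/13, -7/13)
T2 rotate counter-clockwise with cos θ = 3/5, sin θ = 4/5: (17/13, -7/13) → (79/65, 47/65)

T(p) = (79/65, 47/65)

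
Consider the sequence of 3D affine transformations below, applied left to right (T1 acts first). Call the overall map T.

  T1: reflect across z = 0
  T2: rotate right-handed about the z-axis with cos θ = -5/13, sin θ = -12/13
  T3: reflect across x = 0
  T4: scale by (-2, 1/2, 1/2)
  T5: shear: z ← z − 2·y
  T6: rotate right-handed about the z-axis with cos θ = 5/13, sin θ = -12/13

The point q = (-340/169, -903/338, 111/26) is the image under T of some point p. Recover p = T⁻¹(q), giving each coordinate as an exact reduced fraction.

p = (5, 3, 3)

T1 = [1 0 0 0; 0 1 0 0; 0 0 -1 0; 0 0 0 1]
T2·T1 = [-5/13 12/13 0 0; -12/13 -5/13 0 0; 0 0 -1 0; 0 0 0 1]
T3·…·T1 = [5/13 -12/13 0 0; -12/13 -5/13 0 0; 0 0 -1 0; 0 0 0 1]
T4·…·T1 = [-10/13 24/13 0 0; -6/13 -5/26 0 0; 0 0 -1/2 0; 0 0 0 1]
T5·…·T1 = [-10/13 24/13 0 0; -6/13 -5/26 0 0; 12/13 5/13 -1/2 0; 0 0 0 1]
T6·…·T1 = [-122/169 90/169 0 0; 90/169 -601/338 0 0; 12/13 5/13 -1/2 0; 0 0 0 1]
det M = -1/2; M⁻¹ = [-601/338 -90/169 0 0; -90/169 -122/169 0 0; -48/13 -20/13 -2 0; 0 0 0 1]
M⁻¹ · (-340/169, -903/338, 111/26)ᵀ = (5, 3, 3)ᵀ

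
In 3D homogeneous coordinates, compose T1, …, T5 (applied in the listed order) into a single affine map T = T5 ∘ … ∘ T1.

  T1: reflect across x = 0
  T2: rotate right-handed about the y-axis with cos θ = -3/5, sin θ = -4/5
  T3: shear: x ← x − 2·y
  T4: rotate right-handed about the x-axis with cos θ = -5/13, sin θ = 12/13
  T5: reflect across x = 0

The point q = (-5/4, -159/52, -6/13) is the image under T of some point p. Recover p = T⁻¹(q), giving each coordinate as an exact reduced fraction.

p = (-3/4, 3/4, -4)

T1 = [-1 0 0 0; 0 1 0 0; 0 0 1 0; 0 0 0 1]
T2·T1 = [3/5 0 -4/5 0; 0 1 0 0; -4/5 0 -3/5 0; 0 0 0 1]
T3·…·T1 = [3/5 -2 -4/5 0; 0 1 0 0; -4/5 0 -3/5 0; 0 0 0 1]
T4·…·T1 = [3/5 -2 -4/5 0; 48/65 -5/13 36/65 0; 4/13 12/13 3/13 0; 0 0 0 1]
T5·…·T1 = [-3/5 2 4/5 0; 48/65 -5/13 36/65 0; 4/13 12/13 3/13 0; 0 0 0 1]
det M = 1; M⁻¹ = [-3/5 18/65 92/65 0; 0 -5/13 12/13 0; 4/5 76/65 -81/65 0; 0 0 0 1]
M⁻¹ · (-5/4, -159/52, -6/13)ᵀ = (-3/4, 3/4, -4)ᵀ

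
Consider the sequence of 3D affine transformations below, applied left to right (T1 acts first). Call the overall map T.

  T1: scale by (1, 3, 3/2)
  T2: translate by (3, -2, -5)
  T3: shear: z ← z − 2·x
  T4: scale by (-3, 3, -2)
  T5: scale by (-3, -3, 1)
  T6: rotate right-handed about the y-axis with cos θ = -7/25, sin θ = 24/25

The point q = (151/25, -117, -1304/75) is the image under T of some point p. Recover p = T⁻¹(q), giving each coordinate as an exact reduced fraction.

T1 = [1 0 0 0; 0 3 0 0; 0 0 3/2 0; 0 0 0 1]
T2·T1 = [1 0 0 3; 0 3 0 -2; 0 0 3/2 -5; 0 0 0 1]
T3·…·T1 = [1 0 0 3; 0 3 0 -2; -2 0 3/2 -11; 0 0 0 1]
T4·…·T1 = [-3 0 0 -9; 0 9 0 -6; 4 0 -3 22; 0 0 0 1]
T5·…·T1 = [9 0 0 27; 0 -27 0 18; 4 0 -3 22; 0 0 0 1]
T6·…·T1 = [33/25 0 -72/25 339/25; 0 -27 0 18; -244/25 0 21/25 -802/25; 0 0 0 1]
det M = 729; M⁻¹ = [-7/225 0 -8/75 -3; 0 -1/27 0 2/3; -244/675 0 -11/225 10/3; 0 0 0 1]
M⁻¹ · (151/25, -117, -1304/75)ᵀ = (-4/3, 5, 2)ᵀ

p = (-4/3, 5, 2)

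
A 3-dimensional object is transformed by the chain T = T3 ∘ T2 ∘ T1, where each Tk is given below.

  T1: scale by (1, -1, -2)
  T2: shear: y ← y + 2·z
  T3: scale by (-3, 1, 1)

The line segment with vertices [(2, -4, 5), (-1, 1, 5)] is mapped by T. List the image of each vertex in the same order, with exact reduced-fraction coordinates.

T1 scale by (1, -1, -2): (2, -4, 5) → (2, 4, -10); (-1, 1, 5) → (-1, -1, -10)
T2 shear: y ← y + 2·z: (2, 4, -10) → (2, -16, -10); (-1, -1, -10) → (-1, -21, -10)
T3 scale by (-3, 1, 1): (2, -16, -10) → (-6, -16, -10); (-1, -21, -10) → (3, -21, -10)

image vertices: (-6, -16, -10), (3, -21, -10)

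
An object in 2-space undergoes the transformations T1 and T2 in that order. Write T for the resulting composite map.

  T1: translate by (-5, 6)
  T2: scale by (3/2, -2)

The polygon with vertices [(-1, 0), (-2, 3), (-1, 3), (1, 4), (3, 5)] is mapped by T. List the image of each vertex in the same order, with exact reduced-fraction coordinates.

T1 translate by (-5, 6): (-1, 0) → (-6, 6); (-2, 3) → (-7, 9); (-1, 3) → (-6, 9); (1, 4) → (-4, 10); (3, 5) → (-2, 11)
T2 scale by (3/2, -2): (-6, 6) → (-9, -12); (-7, 9) → (-21/2, -18); (-6, 9) → (-9, -18); (-4, 10) → (-6, -20); (-2, 11) → (-3, -22)

image vertices: (-9, -12), (-21/2, -18), (-9, -18), (-6, -20), (-3, -22)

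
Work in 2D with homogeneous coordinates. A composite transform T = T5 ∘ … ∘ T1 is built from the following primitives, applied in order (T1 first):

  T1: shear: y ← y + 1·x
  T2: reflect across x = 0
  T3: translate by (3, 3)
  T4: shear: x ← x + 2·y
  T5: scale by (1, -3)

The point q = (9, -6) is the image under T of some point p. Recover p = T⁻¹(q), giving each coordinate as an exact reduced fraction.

T1 = [1 0 0; 1 1 0; 0 0 1]
T2·T1 = [-1 0 0; 1 1 0; 0 0 1]
T3·…·T1 = [-1 0 3; 1 1 3; 0 0 1]
T4·…·T1 = [1 2 9; 1 1 3; 0 0 1]
T5·…·T1 = [1 2 9; -3 -3 -9; 0 0 1]
det M = 3; M⁻¹ = [-1 -2/3 3; 1 1/3 -6; 0 0 1]
M⁻¹ · (9, -6)ᵀ = (-2, 1)ᵀ

p = (-2, 1)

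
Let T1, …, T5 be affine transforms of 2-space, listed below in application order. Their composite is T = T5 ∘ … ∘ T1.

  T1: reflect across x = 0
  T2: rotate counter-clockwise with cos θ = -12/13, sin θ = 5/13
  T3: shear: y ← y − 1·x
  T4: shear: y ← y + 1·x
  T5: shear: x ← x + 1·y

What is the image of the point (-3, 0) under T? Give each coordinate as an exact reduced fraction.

T(p) = (-21/13, 15/13)

T1 reflect across x = 0: (-3, 0) → (3, 0)
T2 rotate counter-clockwise with cos θ = -12/13, sin θ = 5/13: (3, 0) → (-36/13, 15/13)
T3 shear: y ← y − 1·x: (-36/13, 15/13) → (-36/13, 51/13)
T4 shear: y ← y + 1·x: (-36/13, 51/13) → (-36/13, 15/13)
T5 shear: x ← x + 1·y: (-36/13, 15/13) → (-21/13, 15/13)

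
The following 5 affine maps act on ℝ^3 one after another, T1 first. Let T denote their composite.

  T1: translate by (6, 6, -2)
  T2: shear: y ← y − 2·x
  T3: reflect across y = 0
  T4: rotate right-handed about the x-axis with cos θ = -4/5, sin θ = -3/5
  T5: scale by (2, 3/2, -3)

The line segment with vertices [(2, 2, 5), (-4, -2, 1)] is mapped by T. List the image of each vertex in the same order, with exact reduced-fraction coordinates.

T1 translate by (6, 6, -2): (2, 2, 5) → (8, 8, 3); (-4, -2, 1) → (2, 4, -1)
T2 shear: y ← y − 2·x: (8, 8, 3) → (8, -8, 3); (2, 4, -1) → (2, 0, -1)
T3 reflect across y = 0: (8, -8, 3) → (8, 8, 3); (2, 0, -1) → (2, 0, -1)
T4 rotate right-handed about the x-axis with cos θ = -4/5, sin θ = -3/5: (8, 8, 3) → (8, -23/5, -36/5); (2, 0, -1) → (2, -3/5, 4/5)
T5 scale by (2, 3/2, -3): (8, -23/5, -36/5) → (16, -69/10, 108/5); (2, -3/5, 4/5) → (4, -9/10, -12/5)

image vertices: (16, -69/10, 108/5), (4, -9/10, -12/5)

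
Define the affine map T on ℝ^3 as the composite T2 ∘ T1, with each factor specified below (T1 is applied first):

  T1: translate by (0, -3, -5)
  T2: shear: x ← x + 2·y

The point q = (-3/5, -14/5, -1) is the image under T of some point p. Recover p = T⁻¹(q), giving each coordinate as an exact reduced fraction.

T1 = [1 0 0 0; 0 1 0 -3; 0 0 1 -5; 0 0 0 1]
T2·T1 = [1 2 0 -6; 0 1 0 -3; 0 0 1 -5; 0 0 0 1]
det M = 1; M⁻¹ = [1 -2 0 0; 0 1 0 3; 0 0 1 5; 0 0 0 1]
M⁻¹ · (-3/5, -14/5, -1)ᵀ = (5, 1/5, 4)ᵀ

p = (5, 1/5, 4)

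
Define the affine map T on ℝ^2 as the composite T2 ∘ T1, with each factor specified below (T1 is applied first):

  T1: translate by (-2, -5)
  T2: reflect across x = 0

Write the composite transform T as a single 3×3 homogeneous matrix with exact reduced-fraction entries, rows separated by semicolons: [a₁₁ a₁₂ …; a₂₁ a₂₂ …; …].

T = [-1 0 2; 0 1 -5; 0 0 1]

T1 = [1 0 -2; 0 1 -5; 0 0 1]
T2·T1 = [-1 0 2; 0 1 -5; 0 0 1]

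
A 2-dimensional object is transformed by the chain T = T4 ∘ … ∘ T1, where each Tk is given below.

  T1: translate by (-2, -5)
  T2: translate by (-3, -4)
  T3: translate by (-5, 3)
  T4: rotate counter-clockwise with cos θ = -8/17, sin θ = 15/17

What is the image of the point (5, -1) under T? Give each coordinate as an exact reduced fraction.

T(p) = (145/17, -19/17)

T1 translate by (-2, -5): (5, -1) → (3, -6)
T2 translate by (-3, -4): (3, -6) → (0, -10)
T3 translate by (-5, 3): (0, -10) → (-5, -7)
T4 rotate counter-clockwise with cos θ = -8/17, sin θ = 15/17: (-5, -7) → (145/17, -19/17)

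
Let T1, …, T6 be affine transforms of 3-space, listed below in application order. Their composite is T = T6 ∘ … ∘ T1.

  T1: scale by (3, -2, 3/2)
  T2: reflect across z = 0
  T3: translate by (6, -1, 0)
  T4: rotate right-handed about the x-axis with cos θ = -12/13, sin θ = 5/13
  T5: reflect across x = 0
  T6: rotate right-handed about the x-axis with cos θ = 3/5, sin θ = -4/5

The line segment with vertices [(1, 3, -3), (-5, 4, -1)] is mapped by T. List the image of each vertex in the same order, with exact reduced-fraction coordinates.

T1 scale by (3, -2, 3/2): (1, 3, -3) → (3, -6, -9/2); (-5, 4, -1) → (-15, -8, -3/2)
T2 reflect across z = 0: (3, -6, -9/2) → (3, -6, 9/2); (-15, -8, -3/2) → (-15, -8, 3/2)
T3 translate by (6, -1, 0): (3, -6, 9/2) → (9, -7, 9/2); (-15, -8, 3/2) → (-9, -9, 3/2)
T4 rotate right-handed about the x-axis with cos θ = -12/13, sin θ = 5/13: (9, -7, 9/2) → (9, 123/26, -89/13); (-9, -9, 3/2) → (-9, 201/26, -63/13)
T5 reflect across x = 0: (9, 123/26, -89/13) → (-9, 123/26, -89/13); (-9, 201/26, -63/13) → (9, 201/26, -63/13)
T6 rotate right-handed about the x-axis with cos θ = 3/5, sin θ = -4/5: (-9, 123/26, -89/13) → (-9, -343/130, -513/65); (9, 201/26, -63/13) → (9, 99/130, -591/65)

image vertices: (-9, -343/130, -513/65), (9, 99/130, -591/65)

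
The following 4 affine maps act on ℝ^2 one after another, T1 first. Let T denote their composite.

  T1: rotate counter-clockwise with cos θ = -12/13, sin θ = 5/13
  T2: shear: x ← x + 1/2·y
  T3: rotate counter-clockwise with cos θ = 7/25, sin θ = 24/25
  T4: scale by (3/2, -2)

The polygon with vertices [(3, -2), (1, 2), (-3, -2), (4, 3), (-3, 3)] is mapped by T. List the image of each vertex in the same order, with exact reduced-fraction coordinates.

image vertices: (-453/100, -18/25), (1413/1300, 1778/325), (33/52, -102/13), (-339/650, 3632/325), (1431/260, 186/65)

T1 rotate counter-clockwise with cos θ = -12/13, sin θ = 5/13: (3, -2) → (-2, 3); (1, 2) → (-22/13, -19/13); (-3, -2) → (46/13, 9/13); (4, 3) → (-63/13, -16/13); (-3, 3) → (21/13, -51/13)
T2 shear: x ← x + 1/2·y: (-2, 3) → (-1/2, 3); (-22/13, -19/13) → (-63/26, -19/13); (46/13, 9/13) → (101/26, 9/13); (-63/13, -16/13) → (-71/13, -16/13); (21/13, -51/13) → (-9/26, -51/13)
T3 rotate counter-clockwise with cos θ = 7/25, sin θ = 24/25: (-1/2, 3) → (-151/50, 9/25); (-63/26, -19/13) → (471/650, -889/325); (101/26, 9/13) → (11/26, 51/13); (-71/13, -16/13) → (-113/325, -1816/325); (-9/26, -51/13) → (477/130, -93/65)
T4 scale by (3/2, -2): (-151/50, 9/25) → (-453/100, -18/25); (471/650, -889/325) → (1413/1300, 1778/325); (11/26, 51/13) → (33/52, -102/13); (-113/325, -1816/325) → (-339/650, 3632/325); (477/130, -93/65) → (1431/260, 186/65)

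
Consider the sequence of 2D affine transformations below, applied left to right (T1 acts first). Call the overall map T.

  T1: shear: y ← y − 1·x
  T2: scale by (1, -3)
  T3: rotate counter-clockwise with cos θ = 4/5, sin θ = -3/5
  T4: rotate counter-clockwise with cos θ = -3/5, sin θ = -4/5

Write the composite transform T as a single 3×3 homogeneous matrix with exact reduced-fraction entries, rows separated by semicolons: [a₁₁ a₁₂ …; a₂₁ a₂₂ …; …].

T1 = [1 0 0; -1 1 0; 0 0 1]
T2·T1 = [1 0 0; 3 -3 0; 0 0 1]
T3·…·T1 = [13/5 -9/5 0; 9/5 -12/5 0; 0 0 1]
T4·…·T1 = [-3/25 -21/25 0; -79/25 72/25 0; 0 0 1]

T = [-3/25 -21/25 0; -79/25 72/25 0; 0 0 1]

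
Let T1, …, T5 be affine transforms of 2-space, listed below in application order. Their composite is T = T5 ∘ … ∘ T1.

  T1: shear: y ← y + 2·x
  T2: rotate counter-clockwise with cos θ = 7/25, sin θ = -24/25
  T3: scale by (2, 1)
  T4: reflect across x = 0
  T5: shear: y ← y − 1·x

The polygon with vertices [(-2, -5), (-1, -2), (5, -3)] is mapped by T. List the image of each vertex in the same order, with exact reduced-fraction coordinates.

T1 shear: y ← y + 2·x: (-2, -5) → (-2, -9); (-1, -2) → (-1, -4); (5, -3) → (5, 7)
T2 rotate counter-clockwise with cos θ = 7/25, sin θ = -24/25: (-2, -9) → (-46/5, -3/5); (-1, -4) → (-103/25, -4/25); (5, 7) → (203/25, -71/25)
T3 scale by (2, 1): (-46/5, -3/5) → (-92/5, -3/5); (-103/25, -4/25) → (-206/25, -4/25); (203/25, -71/25) → (406/25, -71/25)
T4 reflect across x = 0: (-92/5, -3/5) → (92/5, -3/5); (-206/25, -4/25) → (206/25, -4/25); (406/25, -71/25) → (-406/25, -71/25)
T5 shear: y ← y − 1·x: (92/5, -3/5) → (92/5, -19); (206/25, -4/25) → (206/25, -42/5); (-406/25, -71/25) → (-406/25, 67/5)

image vertices: (92/5, -19), (206/25, -42/5), (-406/25, 67/5)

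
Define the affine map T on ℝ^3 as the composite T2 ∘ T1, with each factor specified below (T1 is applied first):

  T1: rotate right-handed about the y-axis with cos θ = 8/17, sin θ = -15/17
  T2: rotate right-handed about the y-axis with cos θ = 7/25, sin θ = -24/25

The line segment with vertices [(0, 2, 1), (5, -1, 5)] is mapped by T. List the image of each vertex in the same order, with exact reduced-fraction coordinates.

image vertices: (-297/425, 2, -304/425), (-601/85, -1, -7/85)

T1 rotate right-handed about the y-axis with cos θ = 8/17, sin θ = -15/17: (0, 2, 1) → (-15/17, 2, 8/17); (5, -1, 5) → (-35/17, -1, 115/17)
T2 rotate right-handed about the y-axis with cos θ = 7/25, sin θ = -24/25: (-15/17, 2, 8/17) → (-297/425, 2, -304/425); (-35/17, -1, 115/17) → (-601/85, -1, -7/85)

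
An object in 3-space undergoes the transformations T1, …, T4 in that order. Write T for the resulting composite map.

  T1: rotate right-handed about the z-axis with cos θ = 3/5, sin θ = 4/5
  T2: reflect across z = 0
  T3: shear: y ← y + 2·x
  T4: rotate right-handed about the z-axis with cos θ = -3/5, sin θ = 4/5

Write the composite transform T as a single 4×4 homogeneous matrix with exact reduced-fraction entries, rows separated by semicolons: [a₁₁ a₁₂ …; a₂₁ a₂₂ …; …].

T1 = [3/5 -4/5 0 0; 4/5 3/5 0 0; 0 0 1 0; 0 0 0 1]
T2·T1 = [3/5 -4/5 0 0; 4/5 3/5 0 0; 0 0 -1 0; 0 0 0 1]
T3·…·T1 = [3/5 -4/5 0 0; 2 -1 0 0; 0 0 -1 0; 0 0 0 1]
T4·…·T1 = [-49/25 32/25 0 0; -18/25 -1/25 0 0; 0 0 -1 0; 0 0 0 1]

T = [-49/25 32/25 0 0; -18/25 -1/25 0 0; 0 0 -1 0; 0 0 0 1]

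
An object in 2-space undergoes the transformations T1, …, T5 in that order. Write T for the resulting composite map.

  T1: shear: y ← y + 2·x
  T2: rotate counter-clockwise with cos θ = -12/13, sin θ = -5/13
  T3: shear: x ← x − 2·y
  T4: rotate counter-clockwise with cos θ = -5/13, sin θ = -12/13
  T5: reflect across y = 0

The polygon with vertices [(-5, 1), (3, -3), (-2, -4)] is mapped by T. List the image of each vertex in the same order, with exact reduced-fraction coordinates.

T1 shear: y ← y + 2·x: (-5, 1) → (-5, -9); (3, -3) → (3, 3); (-2, -4) → (-2, -8)
T2 rotate counter-clockwise with cos θ = -12/13, sin θ = -5/13: (-5, -9) → (15/13, 133/13); (3, 3) → (-21/13, -51/13); (-2, -8) → (-16/13, 106/13)
T3 shear: x ← x − 2·y: (15/13, 133/13) → (-251/13, 133/13); (-21/13, -51/13) → (81/13, -51/13); (-16/13, 106/13) → (-228/13, 106/13)
T4 rotate counter-clockwise with cos θ = -5/13, sin θ = -12/13: (-251/13, 133/13) → (2851/169, 2347/169); (81/13, -51/13) → (-1017/169, -717/169); (-228/13, 106/13) → (2412/169, 2206/169)
T5 reflect across y = 0: (2851/169, 2347/169) → (2851/169, -2347/169); (-1017/169, -717/169) → (-1017/169, 717/169); (2412/169, 2206/169) → (2412/169, -2206/169)

image vertices: (2851/169, -2347/169), (-1017/169, 717/169), (2412/169, -2206/169)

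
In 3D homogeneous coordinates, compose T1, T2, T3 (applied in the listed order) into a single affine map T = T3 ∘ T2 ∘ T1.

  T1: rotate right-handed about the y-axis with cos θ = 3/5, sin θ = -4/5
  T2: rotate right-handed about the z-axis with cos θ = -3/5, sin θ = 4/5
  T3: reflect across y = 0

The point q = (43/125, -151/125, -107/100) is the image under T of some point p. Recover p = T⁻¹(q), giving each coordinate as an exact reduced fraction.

p = (-2/5, -1, -5/4)

T1 = [3/5 0 -4/5 0; 0 1 0 0; 4/5 0 3/5 0; 0 0 0 1]
T2·T1 = [-9/25 -4/5 12/25 0; 12/25 -3/5 -16/25 0; 4/5 0 3/5 0; 0 0 0 1]
T3·…·T1 = [-9/25 -4/5 12/25 0; -12/25 3/5 16/25 0; 4/5 0 3/5 0; 0 0 0 1]
det M = -1; M⁻¹ = [-9/25 -12/25 4/5 0; -4/5 3/5 0 0; 12/25 16/25 3/5 0; 0 0 0 1]
M⁻¹ · (43/125, -151/125, -107/100)ᵀ = (-2/5, -1, -5/4)ᵀ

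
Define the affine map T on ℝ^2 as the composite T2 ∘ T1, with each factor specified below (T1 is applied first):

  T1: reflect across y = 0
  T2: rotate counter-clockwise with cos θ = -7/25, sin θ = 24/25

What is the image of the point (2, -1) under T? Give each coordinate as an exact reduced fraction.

T(p) = (-38/25, 41/25)

T1 reflect across y = 0: (2, -1) → (2, 1)
T2 rotate counter-clockwise with cos θ = -7/25, sin θ = 24/25: (2, 1) → (-38/25, 41/25)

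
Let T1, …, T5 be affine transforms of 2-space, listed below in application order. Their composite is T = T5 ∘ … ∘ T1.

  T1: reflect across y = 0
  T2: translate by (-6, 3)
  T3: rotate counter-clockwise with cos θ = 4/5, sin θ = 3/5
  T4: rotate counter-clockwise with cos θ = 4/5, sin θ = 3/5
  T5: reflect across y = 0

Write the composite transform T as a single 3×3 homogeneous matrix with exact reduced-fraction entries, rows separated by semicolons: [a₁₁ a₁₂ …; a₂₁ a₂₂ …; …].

T = [7/25 24/25 -114/25; -24/25 7/25 123/25; 0 0 1]

T1 = [1 0 0; 0 -1 0; 0 0 1]
T2·T1 = [1 0 -6; 0 -1 3; 0 0 1]
T3·…·T1 = [4/5 3/5 -33/5; 3/5 -4/5 -6/5; 0 0 1]
T4·…·T1 = [7/25 24/25 -114/25; 24/25 -7/25 -123/25; 0 0 1]
T5·…·T1 = [7/25 24/25 -114/25; -24/25 7/25 123/25; 0 0 1]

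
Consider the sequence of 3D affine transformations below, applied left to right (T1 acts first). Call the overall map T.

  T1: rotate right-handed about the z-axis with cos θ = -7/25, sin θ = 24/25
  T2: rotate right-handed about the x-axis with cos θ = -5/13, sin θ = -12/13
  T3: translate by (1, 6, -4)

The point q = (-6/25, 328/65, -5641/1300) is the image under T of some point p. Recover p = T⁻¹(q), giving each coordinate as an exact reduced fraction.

T1 = [-7/25 -24/25 0 0; 24/25 -7/25 0 0; 0 0 1 0; 0 0 0 1]
T2·T1 = [-7/25 -24/25 0 0; -24/65 7/65 12/13 0; -288/325 84/325 -5/13 0; 0 0 0 1]
T3·…·T1 = [-7/25 -24/25 0 1; -24/65 7/65 12/13 6; -288/325 84/325 -5/13 -4; 0 0 0 1]
det M = 1; M⁻¹ = [-7/25 -24/65 -288/325 -341/325; -24/25 7/65 84/325 438/325; 0 12/13 -5/13 -92/13; 0 0 0 1]
M⁻¹ · (-6/25, 328/65, -5641/1300)ᵀ = (1, 1, -3/4)ᵀ

p = (1, 1, -3/4)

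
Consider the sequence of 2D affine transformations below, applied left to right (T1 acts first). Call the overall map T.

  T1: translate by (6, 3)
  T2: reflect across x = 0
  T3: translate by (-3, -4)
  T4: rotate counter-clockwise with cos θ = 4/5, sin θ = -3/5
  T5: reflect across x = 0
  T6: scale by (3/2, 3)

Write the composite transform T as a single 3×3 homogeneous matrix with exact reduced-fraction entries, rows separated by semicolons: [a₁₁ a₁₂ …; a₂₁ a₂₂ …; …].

T = [6/5 -9/10 117/10; 9/5 12/5 69/5; 0 0 1]

T1 = [1 0 6; 0 1 3; 0 0 1]
T2·T1 = [-1 0 -6; 0 1 3; 0 0 1]
T3·…·T1 = [-1 0 -9; 0 1 -1; 0 0 1]
T4·…·T1 = [-4/5 3/5 -39/5; 3/5 4/5 23/5; 0 0 1]
T5·…·T1 = [4/5 -3/5 39/5; 3/5 4/5 23/5; 0 0 1]
T6·…·T1 = [6/5 -9/10 117/10; 9/5 12/5 69/5; 0 0 1]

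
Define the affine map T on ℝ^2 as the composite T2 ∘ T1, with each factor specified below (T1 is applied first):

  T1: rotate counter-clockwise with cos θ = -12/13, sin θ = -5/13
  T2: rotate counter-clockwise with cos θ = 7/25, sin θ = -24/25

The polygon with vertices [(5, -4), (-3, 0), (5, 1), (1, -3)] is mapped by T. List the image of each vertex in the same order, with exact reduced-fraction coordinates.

T1 rotate counter-clockwise with cos θ = -12/13, sin θ = -5/13: (5, -4) → (-80/13, 23/13); (-3, 0) → (36/13, 15/13); (5, 1) → (-55/13, -37/13); (1, -3) → (-27/13, 31/13)
T2 rotate counter-clockwise with cos θ = 7/25, sin θ = -24/25: (-80/13, 23/13) → (-8/325, 2081/325); (36/13, 15/13) → (612/325, -759/325); (-55/13, -37/13) → (-1273/325, 1061/325); (-27/13, 31/13) → (111/65, 173/65)

image vertices: (-8/325, 2081/325), (612/325, -759/325), (-1273/325, 1061/325), (111/65, 173/65)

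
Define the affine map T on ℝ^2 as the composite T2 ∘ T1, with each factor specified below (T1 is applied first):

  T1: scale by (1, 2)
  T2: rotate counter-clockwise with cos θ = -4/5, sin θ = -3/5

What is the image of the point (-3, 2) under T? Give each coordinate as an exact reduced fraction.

T(p) = (24/5, -7/5)

T1 scale by (1, 2): (-3, 2) → (-3, 4)
T2 rotate counter-clockwise with cos θ = -4/5, sin θ = -3/5: (-3, 4) → (24/5, -7/5)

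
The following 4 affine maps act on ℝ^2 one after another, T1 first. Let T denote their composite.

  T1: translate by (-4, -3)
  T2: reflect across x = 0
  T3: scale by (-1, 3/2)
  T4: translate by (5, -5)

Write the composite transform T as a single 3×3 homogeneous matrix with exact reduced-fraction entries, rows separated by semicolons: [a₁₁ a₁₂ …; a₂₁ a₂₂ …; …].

T = [1 0 1; 0 3/2 -19/2; 0 0 1]

T1 = [1 0 -4; 0 1 -3; 0 0 1]
T2·T1 = [-1 0 4; 0 1 -3; 0 0 1]
T3·…·T1 = [1 0 -4; 0 3/2 -9/2; 0 0 1]
T4·…·T1 = [1 0 1; 0 3/2 -19/2; 0 0 1]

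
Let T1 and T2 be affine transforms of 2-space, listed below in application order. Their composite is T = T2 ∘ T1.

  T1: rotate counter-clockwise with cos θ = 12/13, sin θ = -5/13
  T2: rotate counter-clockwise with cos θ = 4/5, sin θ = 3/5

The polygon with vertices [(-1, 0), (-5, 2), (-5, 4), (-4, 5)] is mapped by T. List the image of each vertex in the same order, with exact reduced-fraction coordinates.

image vertices: (-63/65, -16/65), (-347/65, 46/65), (-379/65, 172/65), (-332/65, 251/65)

T1 rotate counter-clockwise with cos θ = 12/13, sin θ = -5/13: (-1, 0) → (-12/13, 5/13); (-5, 2) → (-50/13, 49/13); (-5, 4) → (-40/13, 73/13); (-4, 5) → (-23/13, 80/13)
T2 rotate counter-clockwise with cos θ = 4/5, sin θ = 3/5: (-12/13, 5/13) → (-63/65, -16/65); (-50/13, 49/13) → (-347/65, 46/65); (-40/13, 73/13) → (-379/65, 172/65); (-23/13, 80/13) → (-332/65, 251/65)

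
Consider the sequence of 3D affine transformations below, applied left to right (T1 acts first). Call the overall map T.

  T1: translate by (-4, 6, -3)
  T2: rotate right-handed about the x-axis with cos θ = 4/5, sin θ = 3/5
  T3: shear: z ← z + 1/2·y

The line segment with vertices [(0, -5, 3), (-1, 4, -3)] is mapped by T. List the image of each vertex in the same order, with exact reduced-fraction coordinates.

T1 translate by (-4, 6, -3): (0, -5, 3) → (-4, 1, 0); (-1, 4, -3) → (-5, 10, -6)
T2 rotate right-handed about the x-axis with cos θ = 4/5, sin θ = 3/5: (-4, 1, 0) → (-4, 4/5, 3/5); (-5, 10, -6) → (-5, 58/5, 6/5)
T3 shear: z ← z + 1/2·y: (-4, 4/5, 3/5) → (-4, 4/5, 1); (-5, 58/5, 6/5) → (-5, 58/5, 7)

image vertices: (-4, 4/5, 1), (-5, 58/5, 7)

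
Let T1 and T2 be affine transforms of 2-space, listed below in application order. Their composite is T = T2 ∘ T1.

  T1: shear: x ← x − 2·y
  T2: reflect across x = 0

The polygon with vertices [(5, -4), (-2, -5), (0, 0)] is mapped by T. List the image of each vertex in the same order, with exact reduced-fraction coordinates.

T1 shear: x ← x − 2·y: (5, -4) → (13, -4); (-2, -5) → (8, -5); (0, 0) → (0, 0)
T2 reflect across x = 0: (13, -4) → (-13, -4); (8, -5) → (-8, -5); (0, 0) → (0, 0)

image vertices: (-13, -4), (-8, -5), (0, 0)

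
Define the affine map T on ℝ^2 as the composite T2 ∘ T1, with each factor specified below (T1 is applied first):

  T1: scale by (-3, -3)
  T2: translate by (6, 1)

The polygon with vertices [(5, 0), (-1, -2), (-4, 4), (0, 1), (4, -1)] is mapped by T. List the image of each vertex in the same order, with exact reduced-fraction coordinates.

T1 scale by (-3, -3): (5, 0) → (-15, 0); (-1, -2) → (3, 6); (-4, 4) → (12, -12); (0, 1) → (0, -3); (4, -1) → (-12, 3)
T2 translate by (6, 1): (-15, 0) → (-9, 1); (3, 6) → (9, 7); (12, -12) → (18, -11); (0, -3) → (6, -2); (-12, 3) → (-6, 4)

image vertices: (-9, 1), (9, 7), (18, -11), (6, -2), (-6, 4)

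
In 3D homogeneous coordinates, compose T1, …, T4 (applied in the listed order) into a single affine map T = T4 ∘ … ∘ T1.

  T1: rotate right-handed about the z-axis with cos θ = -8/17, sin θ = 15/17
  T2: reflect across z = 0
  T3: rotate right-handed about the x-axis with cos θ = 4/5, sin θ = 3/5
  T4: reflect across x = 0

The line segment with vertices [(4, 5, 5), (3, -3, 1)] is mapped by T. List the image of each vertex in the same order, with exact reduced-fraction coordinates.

image vertices: (107/17, 67/17, -56/17), (-21/17, 327/85, 139/85)

T1 rotate right-handed about the z-axis with cos θ = -8/17, sin θ = 15/17: (4, 5, 5) → (-107/17, 20/17, 5); (3, -3, 1) → (21/17, 69/17, 1)
T2 reflect across z = 0: (-107/17, 20/17, 5) → (-107/17, 20/17, -5); (21/17, 69/17, 1) → (21/17, 69/17, -1)
T3 rotate right-handed about the x-axis with cos θ = 4/5, sin θ = 3/5: (-107/17, 20/17, -5) → (-107/17, 67/17, -56/17); (21/17, 69/17, -1) → (21/17, 327/85, 139/85)
T4 reflect across x = 0: (-107/17, 67/17, -56/17) → (107/17, 67/17, -56/17); (21/17, 327/85, 139/85) → (-21/17, 327/85, 139/85)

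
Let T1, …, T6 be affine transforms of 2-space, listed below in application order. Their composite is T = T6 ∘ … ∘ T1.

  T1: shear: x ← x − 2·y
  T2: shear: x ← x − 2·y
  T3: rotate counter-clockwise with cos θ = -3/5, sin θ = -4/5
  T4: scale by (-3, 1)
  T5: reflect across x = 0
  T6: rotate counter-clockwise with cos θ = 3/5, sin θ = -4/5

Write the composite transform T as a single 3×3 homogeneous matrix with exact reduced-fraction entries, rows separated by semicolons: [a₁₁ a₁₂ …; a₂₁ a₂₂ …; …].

T = [-43/25 196/25 0; 24/25 -153/25 0; 0 0 1]

T1 = [1 -2 0; 0 1 0; 0 0 1]
T2·T1 = [1 -4 0; 0 1 0; 0 0 1]
T3·…·T1 = [-3/5 16/5 0; -4/5 13/5 0; 0 0 1]
T4·…·T1 = [9/5 -48/5 0; -4/5 13/5 0; 0 0 1]
T5·…·T1 = [-9/5 48/5 0; -4/5 13/5 0; 0 0 1]
T6·…·T1 = [-43/25 196/25 0; 24/25 -153/25 0; 0 0 1]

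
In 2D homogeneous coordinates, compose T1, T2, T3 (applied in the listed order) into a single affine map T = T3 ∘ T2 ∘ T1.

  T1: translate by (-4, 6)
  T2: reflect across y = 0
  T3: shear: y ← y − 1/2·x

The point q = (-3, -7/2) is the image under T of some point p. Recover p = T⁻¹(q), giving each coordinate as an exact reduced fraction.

T1 = [1 0 -4; 0 1 6; 0 0 1]
T2·T1 = [1 0 -4; 0 -1 -6; 0 0 1]
T3·…·T1 = [1 0 -4; -1/2 -1 -4; 0 0 1]
det M = -1; M⁻¹ = [1 0 4; -1/2 -1 -6; 0 0 1]
M⁻¹ · (-3, -7/2)ᵀ = (1, -1)ᵀ

p = (1, -1)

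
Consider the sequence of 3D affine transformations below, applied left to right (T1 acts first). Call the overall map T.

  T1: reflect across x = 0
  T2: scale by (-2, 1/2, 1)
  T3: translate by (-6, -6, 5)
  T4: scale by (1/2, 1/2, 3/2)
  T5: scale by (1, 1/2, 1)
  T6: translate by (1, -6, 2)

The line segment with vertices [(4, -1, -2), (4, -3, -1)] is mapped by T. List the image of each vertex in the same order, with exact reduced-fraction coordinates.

T1 reflect across x = 0: (4, -1, -2) → (-4, -1, -2); (4, -3, -1) → (-4, -3, -1)
T2 scale by (-2, 1/2, 1): (-4, -1, -2) → (8, -1/2, -2); (-4, -3, -1) → (8, -3/2, -1)
T3 translate by (-6, -6, 5): (8, -1/2, -2) → (2, -13/2, 3); (8, -3/2, -1) → (2, -15/2, 4)
T4 scale by (1/2, 1/2, 3/2): (2, -13/2, 3) → (1, -13/4, 9/2); (2, -15/2, 4) → (1, -15/4, 6)
T5 scale by (1, 1/2, 1): (1, -13/4, 9/2) → (1, -13/8, 9/2); (1, -15/4, 6) → (1, -15/8, 6)
T6 translate by (1, -6, 2): (1, -13/8, 9/2) → (2, -61/8, 13/2); (1, -15/8, 6) → (2, -63/8, 8)

image vertices: (2, -61/8, 13/2), (2, -63/8, 8)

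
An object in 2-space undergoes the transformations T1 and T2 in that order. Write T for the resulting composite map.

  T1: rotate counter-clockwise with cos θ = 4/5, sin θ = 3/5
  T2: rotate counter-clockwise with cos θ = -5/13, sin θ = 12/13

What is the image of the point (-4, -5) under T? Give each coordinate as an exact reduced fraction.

T1 rotate counter-clockwise with cos θ = 4/5, sin θ = 3/5: (-4, -5) → (-1/5, -32/5)
T2 rotate counter-clockwise with cos θ = -5/13, sin θ = 12/13: (-1/5, -32/5) → (389/65, 148/65)

T(p) = (389/65, 148/65)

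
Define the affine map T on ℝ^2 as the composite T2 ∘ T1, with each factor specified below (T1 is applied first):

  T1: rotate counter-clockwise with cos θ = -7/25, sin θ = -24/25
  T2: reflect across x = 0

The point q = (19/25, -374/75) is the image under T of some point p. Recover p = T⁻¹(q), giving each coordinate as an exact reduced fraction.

T1 = [-7/25 24/25 0; -24/25 -7/25 0; 0 0 1]
T2·T1 = [7/25 -24/25 0; -24/25 -7/25 0; 0 0 1]
det M = -1; M⁻¹ = [7/25 -24/25 0; -24/25 -7/25 0; 0 0 1]
M⁻¹ · (19/25, -374/75)ᵀ = (5, 2/3)ᵀ

p = (5, 2/3)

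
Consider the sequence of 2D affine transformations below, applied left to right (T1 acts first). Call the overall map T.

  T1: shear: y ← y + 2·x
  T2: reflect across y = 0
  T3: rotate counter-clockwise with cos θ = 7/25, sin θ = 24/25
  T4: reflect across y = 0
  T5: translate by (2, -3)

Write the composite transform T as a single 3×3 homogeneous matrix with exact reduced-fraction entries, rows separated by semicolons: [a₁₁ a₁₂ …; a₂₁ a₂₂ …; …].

T1 = [1 0 0; 2 1 0; 0 0 1]
T2·T1 = [1 0 0; -2 -1 0; 0 0 1]
T3·…·T1 = [11/5 24/25 0; 2/5 -7/25 0; 0 0 1]
T4·…·T1 = [11/5 24/25 0; -2/5 7/25 0; 0 0 1]
T5·…·T1 = [11/5 24/25 2; -2/5 7/25 -3; 0 0 1]

T = [11/5 24/25 2; -2/5 7/25 -3; 0 0 1]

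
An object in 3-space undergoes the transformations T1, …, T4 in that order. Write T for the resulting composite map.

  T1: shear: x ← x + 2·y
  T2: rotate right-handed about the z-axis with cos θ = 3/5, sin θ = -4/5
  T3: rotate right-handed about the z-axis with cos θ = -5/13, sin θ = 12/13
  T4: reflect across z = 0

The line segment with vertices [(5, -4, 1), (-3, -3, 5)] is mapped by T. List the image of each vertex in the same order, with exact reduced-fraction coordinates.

image vertices: (25/13, -60/13, -1), (-129/65, -603/65, -5)

T1 shear: x ← x + 2·y: (5, -4, 1) → (-3, -4, 1); (-3, -3, 5) → (-9, -3, 5)
T2 rotate right-handed about the z-axis with cos θ = 3/5, sin θ = -4/5: (-3, -4, 1) → (-5, 0, 1); (-9, -3, 5) → (-39/5, 27/5, 5)
T3 rotate right-handed about the z-axis with cos θ = -5/13, sin θ = 12/13: (-5, 0, 1) → (25/13, -60/13, 1); (-39/5, 27/5, 5) → (-129/65, -603/65, 5)
T4 reflect across z = 0: (25/13, -60/13, 1) → (25/13, -60/13, -1); (-129/65, -603/65, 5) → (-129/65, -603/65, -5)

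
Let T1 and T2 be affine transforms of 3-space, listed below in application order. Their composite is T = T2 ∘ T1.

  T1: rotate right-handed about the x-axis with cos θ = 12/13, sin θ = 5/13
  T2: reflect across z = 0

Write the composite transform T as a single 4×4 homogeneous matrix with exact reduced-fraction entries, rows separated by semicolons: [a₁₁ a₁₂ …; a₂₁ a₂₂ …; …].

T = [1 0 0 0; 0 12/13 -5/13 0; 0 -5/13 -12/13 0; 0 0 0 1]

T1 = [1 0 0 0; 0 12/13 -5/13 0; 0 5/13 12/13 0; 0 0 0 1]
T2·T1 = [1 0 0 0; 0 12/13 -5/13 0; 0 -5/13 -12/13 0; 0 0 0 1]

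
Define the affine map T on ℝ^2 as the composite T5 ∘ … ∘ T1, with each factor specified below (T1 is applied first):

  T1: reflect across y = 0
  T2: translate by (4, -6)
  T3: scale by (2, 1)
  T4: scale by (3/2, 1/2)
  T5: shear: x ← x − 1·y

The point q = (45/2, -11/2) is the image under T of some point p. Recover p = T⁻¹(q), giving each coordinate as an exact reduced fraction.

T1 = [1 0 0; 0 -1 0; 0 0 1]
T2·T1 = [1 0 4; 0 -1 -6; 0 0 1]
T3·…·T1 = [2 0 8; 0 -1 -6; 0 0 1]
T4·…·T1 = [3 0 12; 0 -1/2 -3; 0 0 1]
T5·…·T1 = [3 1/2 15; 0 -1/2 -3; 0 0 1]
det M = -3/2; M⁻¹ = [1/3 1/3 -4; 0 -2 -6; 0 0 1]
M⁻¹ · (45/2, -11/2)ᵀ = (5/3, 5)ᵀ

p = (5/3, 5)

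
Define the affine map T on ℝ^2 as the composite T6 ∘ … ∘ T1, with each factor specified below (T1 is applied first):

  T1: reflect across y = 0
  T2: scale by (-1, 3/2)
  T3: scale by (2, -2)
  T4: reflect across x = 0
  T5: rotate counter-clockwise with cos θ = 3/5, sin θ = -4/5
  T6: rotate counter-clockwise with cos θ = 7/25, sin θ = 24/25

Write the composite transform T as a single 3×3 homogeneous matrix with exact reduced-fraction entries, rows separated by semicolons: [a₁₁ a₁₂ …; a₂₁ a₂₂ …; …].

T = [234/125 -132/125 0; 88/125 351/125 0; 0 0 1]

T1 = [1 0 0; 0 -1 0; 0 0 1]
T2·T1 = [-1 0 0; 0 -3/2 0; 0 0 1]
T3·…·T1 = [-2 0 0; 0 3 0; 0 0 1]
T4·…·T1 = [2 0 0; 0 3 0; 0 0 1]
T5·…·T1 = [6/5 12/5 0; -8/5 9/5 0; 0 0 1]
T6·…·T1 = [234/125 -132/125 0; 88/125 351/125 0; 0 0 1]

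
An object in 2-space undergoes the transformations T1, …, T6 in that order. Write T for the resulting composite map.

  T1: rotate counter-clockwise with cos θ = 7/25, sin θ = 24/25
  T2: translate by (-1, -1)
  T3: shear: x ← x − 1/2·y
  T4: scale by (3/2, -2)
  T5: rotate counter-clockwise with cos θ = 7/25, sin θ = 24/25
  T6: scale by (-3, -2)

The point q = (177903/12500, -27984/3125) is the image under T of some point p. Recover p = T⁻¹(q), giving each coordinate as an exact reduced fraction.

T1 = [7/25 -24/25 0; 24/25 7/25 0; 0 0 1]
T2·T1 = [7/25 -24/25 -1; 24/25 7/25 -1; 0 0 1]
T3·…·T1 = [-1/5 -11/10 -1/2; 24/25 7/25 -1; 0 0 1]
T4·…·T1 = [-3/10 -33/20 -3/4; -48/25 -14/25 2; 0 0 1]
T5·…·T1 = [2199/1250 189/2500 -213/100; -516/625 -1088/625 -4/25; 0 0 1]
T6·…·T1 = [-6597/1250 -567/2500 639/100; 1032/625 2176/625 8/25; 0 0 1]
det M = -18; M⁻¹ = [-1088/5625 -63/5000 31/25; 172/1875 733/2500 -17/25; 0 0 1]
M⁻¹ · (177903/12500, -27984/3125)ᵀ = (-7/5, -2)ᵀ

p = (-7/5, -2)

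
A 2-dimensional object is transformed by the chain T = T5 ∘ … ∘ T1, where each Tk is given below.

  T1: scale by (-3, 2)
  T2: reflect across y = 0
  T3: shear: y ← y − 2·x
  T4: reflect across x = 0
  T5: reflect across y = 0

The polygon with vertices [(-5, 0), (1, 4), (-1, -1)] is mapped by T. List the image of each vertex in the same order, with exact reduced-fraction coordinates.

image vertices: (-15, 30), (3, 2), (-3, 4)

T1 scale by (-3, 2): (-5, 0) → (15, 0); (1, 4) → (-3, 8); (-1, -1) → (3, -2)
T2 reflect across y = 0: (15, 0) → (15, 0); (-3, 8) → (-3, -8); (3, -2) → (3, 2)
T3 shear: y ← y − 2·x: (15, 0) → (15, -30); (-3, -8) → (-3, -2); (3, 2) → (3, -4)
T4 reflect across x = 0: (15, -30) → (-15, -30); (-3, -2) → (3, -2); (3, -4) → (-3, -4)
T5 reflect across y = 0: (-15, -30) → (-15, 30); (3, -2) → (3, 2); (-3, -4) → (-3, 4)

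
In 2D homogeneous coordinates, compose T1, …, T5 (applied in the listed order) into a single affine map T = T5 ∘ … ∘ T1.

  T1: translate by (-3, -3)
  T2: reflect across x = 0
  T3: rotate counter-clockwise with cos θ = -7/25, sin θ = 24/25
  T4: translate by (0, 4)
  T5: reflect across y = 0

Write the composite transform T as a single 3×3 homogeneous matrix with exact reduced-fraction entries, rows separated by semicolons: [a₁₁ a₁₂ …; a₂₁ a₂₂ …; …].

T1 = [1 0 -3; 0 1 -3; 0 0 1]
T2·T1 = [-1 0 3; 0 1 -3; 0 0 1]
T3·…·T1 = [7/25 -24/25 51/25; -24/25 -7/25 93/25; 0 0 1]
T4·…·T1 = [7/25 -24/25 51/25; -24/25 -7/25 193/25; 0 0 1]
T5·…·T1 = [7/25 -24/25 51/25; 24/25 7/25 -193/25; 0 0 1]

T = [7/25 -24/25 51/25; 24/25 7/25 -193/25; 0 0 1]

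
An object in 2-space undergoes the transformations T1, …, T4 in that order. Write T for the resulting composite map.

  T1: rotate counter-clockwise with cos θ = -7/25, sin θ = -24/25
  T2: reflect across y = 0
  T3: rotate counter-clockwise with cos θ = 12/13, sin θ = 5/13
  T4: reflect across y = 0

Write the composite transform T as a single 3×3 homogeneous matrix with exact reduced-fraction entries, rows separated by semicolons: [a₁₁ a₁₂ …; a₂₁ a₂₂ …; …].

T1 = [-7/25 24/25 0; -24/25 -7/25 0; 0 0 1]
T2·T1 = [-7/25 24/25 0; 24/25 7/25 0; 0 0 1]
T3·…·T1 = [-204/325 253/325 0; 253/325 204/325 0; 0 0 1]
T4·…·T1 = [-204/325 253/325 0; -253/325 -204/325 0; 0 0 1]

T = [-204/325 253/325 0; -253/325 -204/325 0; 0 0 1]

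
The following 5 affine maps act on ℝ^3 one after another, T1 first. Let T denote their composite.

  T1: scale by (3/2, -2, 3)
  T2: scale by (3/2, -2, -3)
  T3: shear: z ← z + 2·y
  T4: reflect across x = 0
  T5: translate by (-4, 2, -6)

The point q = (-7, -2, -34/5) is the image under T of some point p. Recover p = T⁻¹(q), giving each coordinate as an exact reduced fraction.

p = (4/3, -1, -4/5)

T1 = [3/2 0 0 0; 0 -2 0 0; 0 0 3 0; 0 0 0 1]
T2·T1 = [9/4 0 0 0; 0 4 0 0; 0 0 -9 0; 0 0 0 1]
T3·…·T1 = [9/4 0 0 0; 0 4 0 0; 0 8 -9 0; 0 0 0 1]
T4·…·T1 = [-9/4 0 0 0; 0 4 0 0; 0 8 -9 0; 0 0 0 1]
T5·…·T1 = [-9/4 0 0 -4; 0 4 0 2; 0 8 -9 -6; 0 0 0 1]
det M = 81; M⁻¹ = [-4/9 0 0 -16/9; 0 1/4 0 -1/2; 0 2/9 -1/9 -10/9; 0 0 0 1]
M⁻¹ · (-7, -2, -34/5)ᵀ = (4/3, -1, -4/5)ᵀ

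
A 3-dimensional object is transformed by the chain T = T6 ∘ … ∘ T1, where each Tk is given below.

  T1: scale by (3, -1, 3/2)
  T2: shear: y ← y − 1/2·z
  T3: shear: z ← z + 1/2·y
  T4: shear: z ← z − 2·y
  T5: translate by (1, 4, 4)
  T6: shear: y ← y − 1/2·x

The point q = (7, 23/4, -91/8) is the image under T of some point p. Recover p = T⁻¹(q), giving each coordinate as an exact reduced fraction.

p = (2, -3/2, -5)

T1 = [3 0 0 0; 0 -1 0 0; 0 0 3/2 0; 0 0 0 1]
T2·T1 = [3 0 0 0; 0 -1 -3/4 0; 0 0 3/2 0; 0 0 0 1]
T3·…·T1 = [3 0 0 0; 0 -1 -3/4 0; 0 -1/2 9/8 0; 0 0 0 1]
T4·…·T1 = [3 0 0 0; 0 -1 -3/4 0; 0 3/2 21/8 0; 0 0 0 1]
T5·…·T1 = [3 0 0 1; 0 -1 -3/4 4; 0 3/2 21/8 4; 0 0 0 1]
T6·…·T1 = [3 0 0 1; -3/2 -1 -3/4 7/2; 0 3/2 21/8 4; 0 0 0 1]
det M = -9/2; M⁻¹ = [1/3 0 0 -1/3; -7/8 -7/4 -1/2 9; 1/2 1 2/3 -20/3; 0 0 0 1]
M⁻¹ · (7, 23/4, -91/8)ᵀ = (2, -3/2, -5)ᵀ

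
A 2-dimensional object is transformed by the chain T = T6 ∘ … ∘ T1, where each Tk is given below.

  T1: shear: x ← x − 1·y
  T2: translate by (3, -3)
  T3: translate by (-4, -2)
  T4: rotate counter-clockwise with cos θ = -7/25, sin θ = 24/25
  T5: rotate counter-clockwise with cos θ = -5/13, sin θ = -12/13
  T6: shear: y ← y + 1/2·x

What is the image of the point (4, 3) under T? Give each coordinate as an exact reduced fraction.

T(p) = (-72/325, -682/325)

T1 shear: x ← x − 1·y: (4, 3) → (1, 3)
T2 translate by (3, -3): (1, 3) → (4, 0)
T3 translate by (-4, -2): (4, 0) → (0, -2)
T4 rotate counter-clockwise with cos θ = -7/25, sin θ = 24/25: (0, -2) → (48/25, 14/25)
T5 rotate counter-clockwise with cos θ = -5/13, sin θ = -12/13: (48/25, 14/25) → (-72/325, -646/325)
T6 shear: y ← y + 1/2·x: (-72/325, -646/325) → (-72/325, -682/325)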